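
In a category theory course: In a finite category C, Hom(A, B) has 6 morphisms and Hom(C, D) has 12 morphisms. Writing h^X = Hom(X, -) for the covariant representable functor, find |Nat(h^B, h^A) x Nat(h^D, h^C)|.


By the Yoneda lemma, Nat(h^B, h^A) is isomorphic to Hom(A, B),
so |Nat(h^B, h^A)| = |Hom(A, B)| and |Nat(h^D, h^C)| = |Hom(C, D)|.
|Hom(A, B)| = 6, |Hom(C, D)| = 12.
|Nat(h^B, h^A) x Nat(h^D, h^C)| = 6 * 12 = 72

72


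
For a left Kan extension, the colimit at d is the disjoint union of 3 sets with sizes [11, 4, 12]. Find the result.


Pointwise, the left Kan extension (Lan_F H)(d) is the colimit, indexed
by the comma category (F downarrow d), of H composed with the
projection (F downarrow d) -> C. Here that colimit is given
as a coproduct (disjoint union) of sets, so its cardinality is the
sum of the sizes of the summands.
Coproduct of sets with sizes: 11 + 4 + 12
= 27

27


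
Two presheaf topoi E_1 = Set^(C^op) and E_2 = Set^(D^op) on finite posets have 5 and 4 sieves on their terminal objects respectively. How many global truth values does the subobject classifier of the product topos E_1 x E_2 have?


In a product of presheaf topoi E_1 x E_2, the subobject classifier
is Omega = Omega_1 x Omega_2 (componentwise), so
|Omega(top)| = |Omega_1(top_1)| * |Omega_2(top_2)|.
= 5 * 4 = 20.

20


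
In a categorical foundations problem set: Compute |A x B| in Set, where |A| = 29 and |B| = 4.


In Set, the product A x B is the Cartesian product.
By the universal property, |A x B| = |A| * |B|.
|A x B| = 29 * 4 = 116

116


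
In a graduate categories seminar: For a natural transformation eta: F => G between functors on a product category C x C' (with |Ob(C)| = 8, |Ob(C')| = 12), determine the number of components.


A natural transformation eta: F => G assigns one component morphism per
object of the domain category.
The domain is the product category C x C', so
|Ob(C x C')| = |Ob(C)| * |Ob(C')| = 8 * 12 = 96.
Therefore eta has 96 component morphisms.

96


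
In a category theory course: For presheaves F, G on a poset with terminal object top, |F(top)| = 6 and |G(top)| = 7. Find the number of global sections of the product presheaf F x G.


Global sections of a presheaf on a poset with terminal top satisfy
Gamma(H) ~ H(top). Presheaves admit pointwise products, so
(F x G)(top) = F(top) x G(top) (Cartesian product).
|Gamma(F x G)| = |F(top)| * |G(top)| = 6 * 7 = 42.

42


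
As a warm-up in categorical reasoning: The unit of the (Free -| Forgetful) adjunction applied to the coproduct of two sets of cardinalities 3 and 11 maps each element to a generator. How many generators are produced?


The unit eta_X: X -> U(F(X)) of the Free-Forgetful adjunction
maps each element of X to a generator of F(X). For X = S + T (disjoint
union in Set), |S + T| = |S| + |T|.
Total mappings = 3 + 11 = 14.

14


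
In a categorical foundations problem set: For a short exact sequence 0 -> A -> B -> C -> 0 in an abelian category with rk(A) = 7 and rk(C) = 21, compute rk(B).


For a short exact sequence 0 -> A -> B -> C -> 0,
rank is additive: rank(B) = rank(A) + rank(C).
rank(B) = 7 + 21 = 28

28


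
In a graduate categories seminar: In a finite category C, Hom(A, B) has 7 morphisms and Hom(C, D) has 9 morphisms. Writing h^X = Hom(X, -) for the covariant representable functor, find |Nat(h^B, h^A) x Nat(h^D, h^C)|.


By the Yoneda lemma, Nat(h^B, h^A) is isomorphic to Hom(A, B),
so |Nat(h^B, h^A)| = |Hom(A, B)| and |Nat(h^D, h^C)| = |Hom(C, D)|.
|Hom(A, B)| = 7, |Hom(C, D)| = 9.
|Nat(h^B, h^A) x Nat(h^D, h^C)| = 7 * 9 = 63

63


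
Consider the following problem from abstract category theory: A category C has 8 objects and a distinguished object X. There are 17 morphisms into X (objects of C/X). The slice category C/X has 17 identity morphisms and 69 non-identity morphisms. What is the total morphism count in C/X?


In the slice category C/X, objects are morphisms to X.
Identity morphisms: 17 (one per object of C/X).
Non-identity morphisms: 69.
Total = 17 + 69 = 86

86


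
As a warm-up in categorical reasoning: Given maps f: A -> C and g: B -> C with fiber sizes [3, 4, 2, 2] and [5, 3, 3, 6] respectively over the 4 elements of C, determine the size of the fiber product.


The pullback A x_C B consists of pairs (a, b) with f(a) = g(b).
For each element c in C, the fiber product has |f^-1(c)| * |g^-1(c)| elements.
Summing over C: 3 * 5 + 4 * 3 + 2 * 3 + 2 * 6
= 15 + 12 + 6 + 12 = 45

45


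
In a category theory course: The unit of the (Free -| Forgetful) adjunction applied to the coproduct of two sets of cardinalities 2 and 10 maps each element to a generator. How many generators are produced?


The unit eta_X: X -> U(F(X)) of the Free-Forgetful adjunction
maps each element of X to a generator of F(X). For X = S + T (disjoint
union in Set), |S + T| = |S| + |T|.
Total mappings = 2 + 10 = 12.

12


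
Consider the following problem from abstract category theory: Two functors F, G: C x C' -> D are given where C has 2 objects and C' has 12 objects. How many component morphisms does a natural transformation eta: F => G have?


A natural transformation eta: F => G assigns one component morphism per
object of the domain category.
The domain is the product category C x C', so
|Ob(C x C')| = |Ob(C)| * |Ob(C')| = 2 * 12 = 24.
Therefore eta has 24 component morphisms.

24


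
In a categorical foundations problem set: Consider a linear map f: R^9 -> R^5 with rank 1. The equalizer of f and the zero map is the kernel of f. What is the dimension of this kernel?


The equalizer of f and the zero map is ker(f).
By the rank-nullity theorem: dim(ker(f)) = dim(domain) - rank(f).
dim(ker(f)) = 9 - 1 = 8

8


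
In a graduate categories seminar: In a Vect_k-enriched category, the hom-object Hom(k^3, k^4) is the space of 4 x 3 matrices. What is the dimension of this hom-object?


In Vect-enriched categories, Hom(k^n, k^m) is the space of m x n matrices.
dim(Hom(k^3, k^4)) = 4 * 3 = 12

12


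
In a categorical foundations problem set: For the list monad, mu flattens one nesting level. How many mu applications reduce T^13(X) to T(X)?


Each application of mu: T^2 -> T removes one layer of nesting.
Starting at depth 13 (i.e., T^13(X)), we need to reach T(X).
Number of mu applications = 13 - 1 = 12

12


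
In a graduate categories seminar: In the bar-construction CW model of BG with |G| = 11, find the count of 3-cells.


In the bar-construction CW model of BG, the n-cells are indexed by
n-tuples [g_1|...|g_n] of non-identity elements of G (degenerate
simplices with some g_i = e do not contribute cells), so there are
(|G| - 1)^n n-cells.
For dim = 3 with |G| = 11:
cells = (11 - 1)^3 = 10^3 = 1000

1000


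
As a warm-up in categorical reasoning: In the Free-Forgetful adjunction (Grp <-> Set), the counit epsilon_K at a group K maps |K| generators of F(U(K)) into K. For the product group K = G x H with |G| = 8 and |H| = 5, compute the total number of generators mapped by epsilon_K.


The counit epsilon_K: F(U(K)) -> K of the Free-Forgetful adjunction
maps |K| generators of F(U(K)) into K. For K = G x H (the product group),
|G x H| = |G| * |H|.
Total generators mapped = 8 * 5 = 40.

40


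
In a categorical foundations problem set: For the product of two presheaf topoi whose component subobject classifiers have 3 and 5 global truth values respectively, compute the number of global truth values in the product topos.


In a product of presheaf topoi E_1 x E_2, the subobject classifier
is Omega = Omega_1 x Omega_2 (componentwise), so
|Omega(top)| = |Omega_1(top_1)| * |Omega_2(top_2)|.
= 3 * 5 = 15.

15


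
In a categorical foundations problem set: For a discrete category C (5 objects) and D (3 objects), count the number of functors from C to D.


A functor from a discrete category C to D is determined by
where each object maps. Each of the 5 objects of C can map
to any of the 3 objects of D independently.
Number of functors = 3^5 = 243

243


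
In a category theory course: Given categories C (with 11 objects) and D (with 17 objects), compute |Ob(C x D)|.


The product category C x D has objects that are pairs (c, d).
Number of pairs = |Ob(C)| * |Ob(D)| = 11 * 17 = 187

187


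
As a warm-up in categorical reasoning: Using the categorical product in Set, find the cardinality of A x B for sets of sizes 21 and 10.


In Set, the product A x B is the Cartesian product.
By the universal property, |A x B| = |A| * |B|.
|A x B| = 21 * 10 = 210

210


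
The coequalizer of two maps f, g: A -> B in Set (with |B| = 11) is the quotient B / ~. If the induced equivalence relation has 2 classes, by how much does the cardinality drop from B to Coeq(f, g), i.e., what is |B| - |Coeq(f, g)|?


The coequalizer Coeq(f, g) = B / ~ has one element per equivalence class.
|B| = 11, |Coeq(f, g)| = 2.
|B| - |Coeq(f, g)| = 11 - 2 = 9.

9


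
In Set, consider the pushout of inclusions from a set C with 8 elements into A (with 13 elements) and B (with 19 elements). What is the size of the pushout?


The pushout A +_C B identifies the images of C in A and B.
|A +_C B| = |A| + |B| - |C| (for injections).
= 13 + 19 - 8 = 24

24


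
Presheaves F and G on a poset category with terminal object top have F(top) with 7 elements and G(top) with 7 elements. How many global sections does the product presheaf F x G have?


Global sections of a presheaf on a poset with terminal top satisfy
Gamma(H) ~ H(top). Presheaves admit pointwise products, so
(F x G)(top) = F(top) x G(top) (Cartesian product).
|Gamma(F x G)| = |F(top)| * |G(top)| = 7 * 7 = 49.

49


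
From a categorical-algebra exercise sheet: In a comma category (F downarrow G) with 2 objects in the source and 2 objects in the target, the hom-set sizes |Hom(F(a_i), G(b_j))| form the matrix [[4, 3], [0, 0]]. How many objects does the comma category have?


Objects of (F downarrow G) are triples (a, b, h: F(a)->G(b)).
The count equals the sum of all entries in the hom-matrix.
sum(row 0) = 7
sum(row 1) = 0
Grand total = 7

7


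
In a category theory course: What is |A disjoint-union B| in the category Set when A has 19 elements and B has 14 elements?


In Set, the coproduct A + B is the disjoint union.
|A + B| = |A| + |B| = 19 + 14 = 33

33


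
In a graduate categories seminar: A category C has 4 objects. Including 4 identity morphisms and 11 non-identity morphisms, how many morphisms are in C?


Each object has an identity morphism, giving 4 identities.
Adding the 11 non-identity morphisms:
Total = 4 + 11 = 15

15


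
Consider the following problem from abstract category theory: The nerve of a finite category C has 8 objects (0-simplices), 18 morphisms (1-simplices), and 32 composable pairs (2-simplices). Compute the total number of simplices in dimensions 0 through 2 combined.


The 2-skeleton of the nerve N(C) consists of simplices in dimensions 0, 1, 2:
  |N(C)_0| = 8 (objects)
  |N(C)_1| = 18 (morphisms)
  |N(C)_2| = 32 (composable pairs)
Total = 8 + 18 + 32 = 58

58


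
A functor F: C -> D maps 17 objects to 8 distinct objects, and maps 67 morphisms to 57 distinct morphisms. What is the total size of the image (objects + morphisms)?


The image of F consists of distinct objects and distinct morphisms.
|Im(F)| on objects = 8
|Im(F)| on morphisms = 57
Total image cardinality = 8 + 57 = 65

65


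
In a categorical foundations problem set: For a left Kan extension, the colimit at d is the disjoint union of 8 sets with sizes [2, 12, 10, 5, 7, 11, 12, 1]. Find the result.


Pointwise, the left Kan extension (Lan_F H)(d) is the colimit, indexed
by the comma category (F downarrow d), of H composed with the
projection (F downarrow d) -> C. Here that colimit is given
as a coproduct (disjoint union) of sets, so its cardinality is the
sum of the sizes of the summands.
Coproduct of sets with sizes: 2 + 12 + 10 + 5 + 7 + 11 + 12 + 1
= 60

60


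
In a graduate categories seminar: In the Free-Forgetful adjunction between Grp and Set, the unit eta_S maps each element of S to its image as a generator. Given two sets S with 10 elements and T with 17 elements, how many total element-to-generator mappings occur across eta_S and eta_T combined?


The unit eta_X: X -> U(F(X)) of the Free-Forgetful adjunction
maps each element of X to a generator of F(X). For X = S + T (disjoint
union in Set), |S + T| = |S| + |T|.
Total mappings = 10 + 17 = 27.

27


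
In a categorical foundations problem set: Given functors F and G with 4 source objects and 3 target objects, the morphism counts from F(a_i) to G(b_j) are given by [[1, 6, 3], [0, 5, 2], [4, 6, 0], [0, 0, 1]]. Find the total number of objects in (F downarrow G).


Objects of (F downarrow G) are triples (a, b, h: F(a)->G(b)).
The count equals the sum of all entries in the hom-matrix.
sum(row 0) = 10
sum(row 1) = 7
sum(row 2) = 10
sum(row 3) = 1
Grand total = 28

28


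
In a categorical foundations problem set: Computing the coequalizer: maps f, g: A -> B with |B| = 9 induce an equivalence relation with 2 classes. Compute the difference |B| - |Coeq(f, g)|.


The coequalizer Coeq(f, g) = B / ~ has one element per equivalence class.
|B| = 9, |Coeq(f, g)| = 2.
|B| - |Coeq(f, g)| = 9 - 2 = 7.

7


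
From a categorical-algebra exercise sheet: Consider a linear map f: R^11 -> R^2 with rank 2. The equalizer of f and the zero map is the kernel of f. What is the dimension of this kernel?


The equalizer of f and the zero map is ker(f).
By the rank-nullity theorem: dim(ker(f)) = dim(domain) - rank(f).
dim(ker(f)) = 11 - 2 = 9

9


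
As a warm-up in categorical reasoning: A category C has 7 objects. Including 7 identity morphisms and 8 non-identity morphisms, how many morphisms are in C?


Each object has an identity morphism, giving 7 identities.
Adding the 8 non-identity morphisms:
Total = 7 + 8 = 15

15


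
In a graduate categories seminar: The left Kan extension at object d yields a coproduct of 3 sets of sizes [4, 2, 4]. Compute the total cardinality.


Pointwise, the left Kan extension (Lan_F H)(d) is the colimit, indexed
by the comma category (F downarrow d), of H composed with the
projection (F downarrow d) -> C. Here that colimit is given
as a coproduct (disjoint union) of sets, so its cardinality is the
sum of the sizes of the summands.
Coproduct of sets with sizes: 4 + 2 + 4
= 10

10


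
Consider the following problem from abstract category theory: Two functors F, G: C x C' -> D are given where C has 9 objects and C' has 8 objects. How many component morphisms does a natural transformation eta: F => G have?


A natural transformation eta: F => G assigns one component morphism per
object of the domain category.
The domain is the product category C x C', so
|Ob(C x C')| = |Ob(C)| * |Ob(C')| = 9 * 8 = 72.
Therefore eta has 72 component morphisms.

72


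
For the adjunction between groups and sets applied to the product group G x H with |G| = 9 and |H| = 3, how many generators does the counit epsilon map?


The counit epsilon_K: F(U(K)) -> K of the Free-Forgetful adjunction
maps |K| generators of F(U(K)) into K. For K = G x H (the product group),
|G x H| = |G| * |H|.
Total generators mapped = 9 * 3 = 27.

27


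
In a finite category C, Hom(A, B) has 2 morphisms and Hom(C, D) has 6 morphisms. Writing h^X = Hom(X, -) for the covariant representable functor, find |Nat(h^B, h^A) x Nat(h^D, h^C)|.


By the Yoneda lemma, Nat(h^B, h^A) is isomorphic to Hom(A, B),
so |Nat(h^B, h^A)| = |Hom(A, B)| and |Nat(h^D, h^C)| = |Hom(C, D)|.
|Hom(A, B)| = 2, |Hom(C, D)| = 6.
|Nat(h^B, h^A) x Nat(h^D, h^C)| = 2 * 6 = 12

12


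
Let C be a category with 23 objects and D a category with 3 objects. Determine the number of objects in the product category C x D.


The product category C x D has objects that are pairs (c, d).
Number of pairs = |Ob(C)| * |Ob(D)| = 23 * 3 = 69

69


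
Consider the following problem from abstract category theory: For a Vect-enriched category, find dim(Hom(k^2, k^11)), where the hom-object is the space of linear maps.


In Vect-enriched categories, Hom(k^n, k^m) is the space of m x n matrices.
dim(Hom(k^2, k^11)) = 11 * 2 = 22

22


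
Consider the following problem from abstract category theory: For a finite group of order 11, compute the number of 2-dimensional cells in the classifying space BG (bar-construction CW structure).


In the bar-construction CW model of BG, the n-cells are indexed by
n-tuples [g_1|...|g_n] of non-identity elements of G (degenerate
simplices with some g_i = e do not contribute cells), so there are
(|G| - 1)^n n-cells.
For dim = 2 with |G| = 11:
cells = (11 - 1)^2 = 10^2 = 100

100


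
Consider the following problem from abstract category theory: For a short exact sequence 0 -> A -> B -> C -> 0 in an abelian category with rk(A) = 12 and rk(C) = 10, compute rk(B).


For a short exact sequence 0 -> A -> B -> C -> 0,
rank is additive: rank(B) = rank(A) + rank(C).
rank(B) = 12 + 10 = 22

22


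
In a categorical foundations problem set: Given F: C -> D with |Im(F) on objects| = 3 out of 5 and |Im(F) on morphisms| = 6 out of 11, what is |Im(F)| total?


The image of F consists of distinct objects and distinct morphisms.
|Im(F)| on objects = 3
|Im(F)| on morphisms = 6
Total image cardinality = 3 + 6 = 9

9


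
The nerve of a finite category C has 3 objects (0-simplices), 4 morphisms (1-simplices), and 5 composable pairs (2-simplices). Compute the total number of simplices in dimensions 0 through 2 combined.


The 2-skeleton of the nerve N(C) consists of simplices in dimensions 0, 1, 2:
  |N(C)_0| = 3 (objects)
  |N(C)_1| = 4 (morphisms)
  |N(C)_2| = 5 (composable pairs)
Total = 3 + 4 + 5 = 12

12


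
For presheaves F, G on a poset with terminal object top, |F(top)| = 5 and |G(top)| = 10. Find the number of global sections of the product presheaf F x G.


Global sections of a presheaf on a poset with terminal top satisfy
Gamma(H) ~ H(top). Presheaves admit pointwise products, so
(F x G)(top) = F(top) x G(top) (Cartesian product).
|Gamma(F x G)| = |F(top)| * |G(top)| = 5 * 10 = 50.

50


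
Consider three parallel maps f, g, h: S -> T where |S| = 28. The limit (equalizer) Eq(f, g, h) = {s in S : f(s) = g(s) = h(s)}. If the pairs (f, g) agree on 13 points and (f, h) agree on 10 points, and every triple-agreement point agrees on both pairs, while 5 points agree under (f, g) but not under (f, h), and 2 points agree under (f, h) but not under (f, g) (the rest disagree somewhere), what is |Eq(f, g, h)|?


Eq(f, g, h) is the triple-agreement set: points in S where all three
maps take the same value. Using inclusion-exclusion on the pairwise data:
Pair (f, g) agrees on 13 points; pair (f, h) on 10 points.
Points agreeing under (f, g) but not (f, h) = 5; under (f, h) but not (f, g) = 2.
Triple-agreement = agreement-in-(f, g) minus points that agree under (f, g) but not (f, h):
|Eq(f, g, h)| = 13 - 5 = 8
(cross-check via (f, h): 10 - 2 = 8.)

8


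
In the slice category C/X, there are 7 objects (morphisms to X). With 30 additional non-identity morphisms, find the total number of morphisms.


In the slice category C/X, objects are morphisms to X.
Identity morphisms: 7 (one per object of C/X).
Non-identity morphisms: 30.
Total = 7 + 30 = 37

37


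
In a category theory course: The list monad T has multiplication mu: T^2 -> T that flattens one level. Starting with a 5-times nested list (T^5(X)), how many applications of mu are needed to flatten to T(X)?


Each application of mu: T^2 -> T removes one layer of nesting.
Starting at depth 5 (i.e., T^5(X)), we need to reach T(X).
Number of mu applications = 5 - 1 = 4

4


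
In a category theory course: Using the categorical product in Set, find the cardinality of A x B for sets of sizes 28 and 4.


In Set, the product A x B is the Cartesian product.
By the universal property, |A x B| = |A| * |B|.
|A x B| = 28 * 4 = 112

112


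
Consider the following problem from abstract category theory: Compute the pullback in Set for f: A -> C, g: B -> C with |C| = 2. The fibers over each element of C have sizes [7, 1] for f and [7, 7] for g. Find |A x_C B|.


The pullback A x_C B consists of pairs (a, b) with f(a) = g(b).
For each element c in C, the fiber product has |f^-1(c)| * |g^-1(c)| elements.
Summing over C: 7 * 7 + 1 * 7
= 49 + 7 = 56

56


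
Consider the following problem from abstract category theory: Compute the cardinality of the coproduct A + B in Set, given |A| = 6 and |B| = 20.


In Set, the coproduct A + B is the disjoint union.
|A + B| = |A| + |B| = 6 + 20 = 26

26


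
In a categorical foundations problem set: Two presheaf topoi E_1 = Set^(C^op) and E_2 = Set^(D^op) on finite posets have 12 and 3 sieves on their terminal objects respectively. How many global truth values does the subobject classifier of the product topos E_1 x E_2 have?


In a product of presheaf topoi E_1 x E_2, the subobject classifier
is Omega = Omega_1 x Omega_2 (componentwise), so
|Omega(top)| = |Omega_1(top_1)| * |Omega_2(top_2)|.
= 12 * 3 = 36.

36


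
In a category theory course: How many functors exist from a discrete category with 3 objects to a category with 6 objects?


A functor from a discrete category C to D is determined by
where each object maps. Each of the 3 objects of C can map
to any of the 6 objects of D independently.
Number of functors = 6^3 = 216

216


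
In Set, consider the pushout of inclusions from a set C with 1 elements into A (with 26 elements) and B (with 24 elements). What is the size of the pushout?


The pushout A +_C B identifies the images of C in A and B.
|A +_C B| = |A| + |B| - |C| (for injections).
= 26 + 24 - 1 = 49

49


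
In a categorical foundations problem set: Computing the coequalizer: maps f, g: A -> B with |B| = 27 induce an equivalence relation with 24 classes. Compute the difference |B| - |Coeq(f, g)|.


The coequalizer Coeq(f, g) = B / ~ has one element per equivalence class.
|B| = 27, |Coeq(f, g)| = 24.
|B| - |Coeq(f, g)| = 27 - 24 = 3.

3


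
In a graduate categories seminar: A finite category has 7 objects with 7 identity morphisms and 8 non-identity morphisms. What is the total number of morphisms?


Each object has an identity morphism, giving 7 identities.
Adding the 8 non-identity morphisms:
Total = 7 + 8 = 15

15


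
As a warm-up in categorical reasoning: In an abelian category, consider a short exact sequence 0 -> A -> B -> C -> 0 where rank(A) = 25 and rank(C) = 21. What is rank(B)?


For a short exact sequence 0 -> A -> B -> C -> 0,
rank is additive: rank(B) = rank(A) + rank(C).
rank(B) = 25 + 21 = 46

46


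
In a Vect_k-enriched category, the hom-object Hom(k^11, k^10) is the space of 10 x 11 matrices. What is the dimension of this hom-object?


In Vect-enriched categories, Hom(k^n, k^m) is the space of m x n matrices.
dim(Hom(k^11, k^10)) = 10 * 11 = 110

110


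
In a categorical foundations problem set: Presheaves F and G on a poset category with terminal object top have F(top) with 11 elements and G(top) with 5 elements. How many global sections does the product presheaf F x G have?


Global sections of a presheaf on a poset with terminal top satisfy
Gamma(H) ~ H(top). Presheaves admit pointwise products, so
(F x G)(top) = F(top) x G(top) (Cartesian product).
|Gamma(F x G)| = |F(top)| * |G(top)| = 11 * 5 = 55.

55


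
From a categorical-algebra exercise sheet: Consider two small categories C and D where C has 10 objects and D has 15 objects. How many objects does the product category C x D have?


The product category C x D has objects that are pairs (c, d).
Number of pairs = |Ob(C)| * |Ob(D)| = 10 * 15 = 150

150


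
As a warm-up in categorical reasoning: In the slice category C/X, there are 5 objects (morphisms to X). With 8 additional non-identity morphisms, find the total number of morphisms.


In the slice category C/X, objects are morphisms to X.
Identity morphisms: 5 (one per object of C/X).
Non-identity morphisms: 8.
Total = 5 + 8 = 13

13


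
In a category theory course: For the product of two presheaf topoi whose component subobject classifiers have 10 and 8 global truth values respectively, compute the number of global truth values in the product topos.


In a product of presheaf topoi E_1 x E_2, the subobject classifier
is Omega = Omega_1 x Omega_2 (componentwise), so
|Omega(top)| = |Omega_1(top_1)| * |Omega_2(top_2)|.
= 10 * 8 = 80.

80


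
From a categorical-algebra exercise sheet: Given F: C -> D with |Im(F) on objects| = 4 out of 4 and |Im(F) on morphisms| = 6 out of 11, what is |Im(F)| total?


The image of F consists of distinct objects and distinct morphisms.
|Im(F)| on objects = 4
|Im(F)| on morphisms = 6
Total image cardinality = 4 + 6 = 10

10


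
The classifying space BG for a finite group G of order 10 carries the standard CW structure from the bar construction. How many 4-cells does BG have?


In the bar-construction CW model of BG, the n-cells are indexed by
n-tuples [g_1|...|g_n] of non-identity elements of G (degenerate
simplices with some g_i = e do not contribute cells), so there are
(|G| - 1)^n n-cells.
For dim = 4 with |G| = 10:
cells = (10 - 1)^4 = 9^4 = 6561

6561


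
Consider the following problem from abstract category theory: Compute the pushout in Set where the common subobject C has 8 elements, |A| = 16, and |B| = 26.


The pushout A +_C B identifies the images of C in A and B.
|A +_C B| = |A| + |B| - |C| (for injections).
= 16 + 26 - 8 = 34

34


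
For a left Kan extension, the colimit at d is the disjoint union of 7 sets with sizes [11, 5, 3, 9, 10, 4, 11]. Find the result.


Pointwise, the left Kan extension (Lan_F H)(d) is the colimit, indexed
by the comma category (F downarrow d), of H composed with the
projection (F downarrow d) -> C. Here that colimit is given
as a coproduct (disjoint union) of sets, so its cardinality is the
sum of the sizes of the summands.
Coproduct of sets with sizes: 11 + 5 + 3 + 9 + 10 + 4 + 11
= 53

53


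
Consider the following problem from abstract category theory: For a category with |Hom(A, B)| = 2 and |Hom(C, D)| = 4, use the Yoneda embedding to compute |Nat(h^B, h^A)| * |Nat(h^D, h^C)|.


By the Yoneda lemma, Nat(h^B, h^A) is isomorphic to Hom(A, B),
so |Nat(h^B, h^A)| = |Hom(A, B)| and |Nat(h^D, h^C)| = |Hom(C, D)|.
|Hom(A, B)| = 2, |Hom(C, D)| = 4.
|Nat(h^B, h^A) x Nat(h^D, h^C)| = 2 * 4 = 8

8


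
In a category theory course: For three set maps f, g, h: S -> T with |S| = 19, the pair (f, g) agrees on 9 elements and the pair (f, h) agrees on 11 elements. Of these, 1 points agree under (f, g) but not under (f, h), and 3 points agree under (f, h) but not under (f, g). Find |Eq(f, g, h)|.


Eq(f, g, h) is the triple-agreement set: points in S where all three
maps take the same value. Using inclusion-exclusion on the pairwise data:
Pair (f, g) agrees on 9 points; pair (f, h) on 11 points.
Points agreeing under (f, g) but not (f, h) = 1; under (f, h) but not (f, g) = 3.
Triple-agreement = agreement-in-(f, g) minus points that agree under (f, g) but not (f, h):
|Eq(f, g, h)| = 9 - 1 = 8
(cross-check via (f, h): 11 - 3 = 8.)

8


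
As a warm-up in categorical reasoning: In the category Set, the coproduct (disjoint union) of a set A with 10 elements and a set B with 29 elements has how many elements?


In Set, the coproduct A + B is the disjoint union.
|A + B| = |A| + |B| = 10 + 29 = 39

39


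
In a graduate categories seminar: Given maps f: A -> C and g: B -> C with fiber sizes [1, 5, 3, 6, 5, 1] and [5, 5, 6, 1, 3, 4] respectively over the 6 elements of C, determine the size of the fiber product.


The pullback A x_C B consists of pairs (a, b) with f(a) = g(b).
For each element c in C, the fiber product has |f^-1(c)| * |g^-1(c)| elements.
Summing over C: 1 * 5 + 5 * 5 + 3 * 6 + 6 * 1 + 5 * 3 + 1 * 4
= 5 + 25 + 18 + 6 + 15 + 4 = 73

73


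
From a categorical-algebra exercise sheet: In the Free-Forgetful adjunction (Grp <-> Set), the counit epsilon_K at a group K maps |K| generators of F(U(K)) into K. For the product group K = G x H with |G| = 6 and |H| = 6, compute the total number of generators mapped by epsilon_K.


The counit epsilon_K: F(U(K)) -> K of the Free-Forgetful adjunction
maps |K| generators of F(U(K)) into K. For K = G x H (the product group),
|G x H| = |G| * |H|.
Total generators mapped = 6 * 6 = 36.

36


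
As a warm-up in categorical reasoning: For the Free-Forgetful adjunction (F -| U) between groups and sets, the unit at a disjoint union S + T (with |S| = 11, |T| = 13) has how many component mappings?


The unit eta_X: X -> U(F(X)) of the Free-Forgetful adjunction
maps each element of X to a generator of F(X). For X = S + T (disjoint
union in Set), |S + T| = |S| + |T|.
Total mappings = 11 + 13 = 24.

24


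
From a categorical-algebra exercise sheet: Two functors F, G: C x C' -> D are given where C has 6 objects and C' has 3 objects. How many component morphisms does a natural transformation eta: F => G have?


A natural transformation eta: F => G assigns one component morphism per
object of the domain category.
The domain is the product category C x C', so
|Ob(C x C')| = |Ob(C)| * |Ob(C')| = 6 * 3 = 18.
Therefore eta has 18 component morphisms.

18


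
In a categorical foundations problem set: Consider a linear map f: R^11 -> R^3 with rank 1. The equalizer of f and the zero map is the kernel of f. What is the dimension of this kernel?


The equalizer of f and the zero map is ker(f).
By the rank-nullity theorem: dim(ker(f)) = dim(domain) - rank(f).
dim(ker(f)) = 11 - 1 = 10

10


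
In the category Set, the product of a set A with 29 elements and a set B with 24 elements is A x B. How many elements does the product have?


In Set, the product A x B is the Cartesian product.
By the universal property, |A x B| = |A| * |B|.
|A x B| = 29 * 24 = 696

696


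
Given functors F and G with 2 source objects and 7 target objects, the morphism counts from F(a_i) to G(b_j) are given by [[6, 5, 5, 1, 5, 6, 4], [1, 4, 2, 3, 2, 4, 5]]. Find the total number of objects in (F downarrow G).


Objects of (F downarrow G) are triples (a, b, h: F(a)->G(b)).
The count equals the sum of all entries in the hom-matrix.
sum(row 0) = 32
sum(row 1) = 21
Grand total = 53

53


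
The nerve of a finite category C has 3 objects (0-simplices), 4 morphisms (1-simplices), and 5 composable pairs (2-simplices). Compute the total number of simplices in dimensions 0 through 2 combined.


The 2-skeleton of the nerve N(C) consists of simplices in dimensions 0, 1, 2:
  |N(C)_0| = 3 (objects)
  |N(C)_1| = 4 (morphisms)
  |N(C)_2| = 5 (composable pairs)
Total = 3 + 4 + 5 = 12

12


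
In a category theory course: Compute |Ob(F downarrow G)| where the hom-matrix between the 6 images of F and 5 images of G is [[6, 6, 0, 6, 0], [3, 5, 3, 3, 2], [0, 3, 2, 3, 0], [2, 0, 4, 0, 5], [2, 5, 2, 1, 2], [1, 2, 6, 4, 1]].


Objects of (F downarrow G) are triples (a, b, h: F(a)->G(b)).
The count equals the sum of all entries in the hom-matrix.
sum(row 0) = 18
sum(row 1) = 16
sum(row 2) = 8
sum(row 3) = 11
sum(row 4) = 12
sum(row 5) = 14
Grand total = 79

79


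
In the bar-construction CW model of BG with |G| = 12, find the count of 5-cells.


In the bar-construction CW model of BG, the n-cells are indexed by
n-tuples [g_1|...|g_n] of non-identity elements of G (degenerate
simplices with some g_i = e do not contribute cells), so there are
(|G| - 1)^n n-cells.
For dim = 5 with |G| = 12:
cells = (12 - 1)^5 = 11^5 = 161051

161051


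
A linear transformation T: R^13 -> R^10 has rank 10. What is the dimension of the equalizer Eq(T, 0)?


The equalizer of f and the zero map is ker(f).
By the rank-nullity theorem: dim(ker(f)) = dim(domain) - rank(f).
dim(ker(f)) = 13 - 10 = 3

3


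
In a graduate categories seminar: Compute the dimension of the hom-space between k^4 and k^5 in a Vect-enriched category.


In Vect-enriched categories, Hom(k^n, k^m) is the space of m x n matrices.
dim(Hom(k^4, k^5)) = 5 * 4 = 20

20


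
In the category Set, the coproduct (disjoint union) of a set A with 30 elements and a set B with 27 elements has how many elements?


In Set, the coproduct A + B is the disjoint union.
|A + B| = |A| + |B| = 30 + 27 = 57

57


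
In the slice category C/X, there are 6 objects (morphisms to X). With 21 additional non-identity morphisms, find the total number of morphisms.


In the slice category C/X, objects are morphisms to X.
Identity morphisms: 6 (one per object of C/X).
Non-identity morphisms: 21.
Total = 6 + 21 = 27

27


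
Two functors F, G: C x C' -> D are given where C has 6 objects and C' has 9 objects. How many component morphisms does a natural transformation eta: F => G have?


A natural transformation eta: F => G assigns one component morphism per
object of the domain category.
The domain is the product category C x C', so
|Ob(C x C')| = |Ob(C)| * |Ob(C')| = 6 * 9 = 54.
Therefore eta has 54 component morphisms.

54


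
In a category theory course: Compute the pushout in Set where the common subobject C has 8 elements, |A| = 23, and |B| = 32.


The pushout A +_C B identifies the images of C in A and B.
|A +_C B| = |A| + |B| - |C| (for injections).
= 23 + 32 - 8 = 47

47


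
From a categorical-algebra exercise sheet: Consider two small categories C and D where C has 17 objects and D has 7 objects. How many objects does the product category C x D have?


The product category C x D has objects that are pairs (c, d).
Number of pairs = |Ob(C)| * |Ob(D)| = 17 * 7 = 119

119


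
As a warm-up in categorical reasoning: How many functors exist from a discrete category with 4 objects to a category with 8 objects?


A functor from a discrete category C to D is determined by
where each object maps. Each of the 4 objects of C can map
to any of the 8 objects of D independently.
Number of functors = 8^4 = 4096

4096


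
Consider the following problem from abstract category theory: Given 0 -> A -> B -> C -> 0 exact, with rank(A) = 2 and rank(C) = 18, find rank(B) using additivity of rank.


For a short exact sequence 0 -> A -> B -> C -> 0,
rank is additive: rank(B) = rank(A) + rank(C).
rank(B) = 2 + 18 = 20

20


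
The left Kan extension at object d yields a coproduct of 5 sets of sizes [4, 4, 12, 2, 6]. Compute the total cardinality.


Pointwise, the left Kan extension (Lan_F H)(d) is the colimit, indexed
by the comma category (F downarrow d), of H composed with the
projection (F downarrow d) -> C. Here that colimit is given
as a coproduct (disjoint union) of sets, so its cardinality is the
sum of the sizes of the summands.
Coproduct of sets with sizes: 4 + 4 + 12 + 2 + 6
= 28

28


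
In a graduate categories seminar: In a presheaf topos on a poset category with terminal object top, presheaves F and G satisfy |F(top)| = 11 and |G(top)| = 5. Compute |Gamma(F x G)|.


Global sections of a presheaf on a poset with terminal top satisfy
Gamma(H) ~ H(top). Presheaves admit pointwise products, so
(F x G)(top) = F(top) x G(top) (Cartesian product).
|Gamma(F x G)| = |F(top)| * |G(top)| = 11 * 5 = 55.

55


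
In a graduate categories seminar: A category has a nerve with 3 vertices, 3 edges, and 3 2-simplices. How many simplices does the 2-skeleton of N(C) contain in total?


The 2-skeleton of the nerve N(C) consists of simplices in dimensions 0, 1, 2:
  |N(C)_0| = 3 (objects)
  |N(C)_1| = 3 (morphisms)
  |N(C)_2| = 3 (composable pairs)
Total = 3 + 3 + 3 = 9

9


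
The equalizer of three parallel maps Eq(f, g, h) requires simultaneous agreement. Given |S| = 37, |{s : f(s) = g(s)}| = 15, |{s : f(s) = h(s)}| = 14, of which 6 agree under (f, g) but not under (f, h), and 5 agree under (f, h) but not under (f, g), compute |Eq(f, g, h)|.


Eq(f, g, h) is the triple-agreement set: points in S where all three
maps take the same value. Using inclusion-exclusion on the pairwise data:
Pair (f, g) agrees on 15 points; pair (f, h) on 14 points.
Points agreeing under (f, g) but not (f, h) = 6; under (f, h) but not (f, g) = 5.
Triple-agreement = agreement-in-(f, g) minus points that agree under (f, g) but not (f, h):
|Eq(f, g, h)| = 15 - 6 = 9
(cross-check via (f, h): 14 - 5 = 9.)

9


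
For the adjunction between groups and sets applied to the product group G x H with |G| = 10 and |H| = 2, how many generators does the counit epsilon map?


The counit epsilon_K: F(U(K)) -> K of the Free-Forgetful adjunction
maps |K| generators of F(U(K)) into K. For K = G x H (the product group),
|G x H| = |G| * |H|.
Total generators mapped = 10 * 2 = 20.

20


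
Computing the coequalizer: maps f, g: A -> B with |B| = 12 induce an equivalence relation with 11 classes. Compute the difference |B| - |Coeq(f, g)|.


The coequalizer Coeq(f, g) = B / ~ has one element per equivalence class.
|B| = 12, |Coeq(f, g)| = 11.
|B| - |Coeq(f, g)| = 12 - 11 = 1.

1


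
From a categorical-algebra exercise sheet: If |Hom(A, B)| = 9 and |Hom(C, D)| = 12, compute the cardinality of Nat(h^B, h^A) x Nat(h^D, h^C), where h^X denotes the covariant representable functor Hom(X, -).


By the Yoneda lemma, Nat(h^B, h^A) is isomorphic to Hom(A, B),
so |Nat(h^B, h^A)| = |Hom(A, B)| and |Nat(h^D, h^C)| = |Hom(C, D)|.
|Hom(A, B)| = 9, |Hom(C, D)| = 12.
|Nat(h^B, h^A) x Nat(h^D, h^C)| = 9 * 12 = 108

108


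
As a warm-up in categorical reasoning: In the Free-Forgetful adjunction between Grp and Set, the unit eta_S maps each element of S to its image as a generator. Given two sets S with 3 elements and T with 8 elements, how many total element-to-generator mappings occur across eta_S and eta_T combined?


The unit eta_X: X -> U(F(X)) of the Free-Forgetful adjunction
maps each element of X to a generator of F(X). For X = S + T (disjoint
union in Set), |S + T| = |S| + |T|.
Total mappings = 3 + 8 = 11.

11


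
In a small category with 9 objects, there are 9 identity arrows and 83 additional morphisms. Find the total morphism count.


Each object has an identity morphism, giving 9 identities.
Adding the 83 non-identity morphisms:
Total = 9 + 83 = 92

92


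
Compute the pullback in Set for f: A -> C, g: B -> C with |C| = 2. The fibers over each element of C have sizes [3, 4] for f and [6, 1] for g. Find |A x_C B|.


The pullback A x_C B consists of pairs (a, b) with f(a) = g(b).
For each element c in C, the fiber product has |f^-1(c)| * |g^-1(c)| elements.
Summing over C: 3 * 6 + 4 * 1
= 18 + 4 = 22

22


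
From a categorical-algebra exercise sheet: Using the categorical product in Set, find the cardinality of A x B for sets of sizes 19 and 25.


In Set, the product A x B is the Cartesian product.
By the universal property, |A x B| = |A| * |B|.
|A x B| = 19 * 25 = 475

475


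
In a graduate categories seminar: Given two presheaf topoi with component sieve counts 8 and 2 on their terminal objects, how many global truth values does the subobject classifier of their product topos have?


In a product of presheaf topoi E_1 x E_2, the subobject classifier
is Omega = Omega_1 x Omega_2 (componentwise), so
|Omega(top)| = |Omega_1(top_1)| * |Omega_2(top_2)|.
= 8 * 2 = 16.

16


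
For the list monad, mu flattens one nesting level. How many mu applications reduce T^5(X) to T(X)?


Each application of mu: T^2 -> T removes one layer of nesting.
Starting at depth 5 (i.e., T^5(X)), we need to reach T(X).
Number of mu applications = 5 - 1 = 4

4


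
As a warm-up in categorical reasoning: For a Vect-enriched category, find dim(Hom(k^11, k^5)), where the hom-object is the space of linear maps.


In Vect-enriched categories, Hom(k^n, k^m) is the space of m x n matrices.
dim(Hom(k^11, k^5)) = 5 * 11 = 55

55


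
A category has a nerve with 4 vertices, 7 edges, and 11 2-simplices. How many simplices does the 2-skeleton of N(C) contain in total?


The 2-skeleton of the nerve N(C) consists of simplices in dimensions 0, 1, 2:
  |N(C)_0| = 4 (objects)
  |N(C)_1| = 7 (morphisms)
  |N(C)_2| = 11 (composable pairs)
Total = 4 + 7 + 11 = 22

22
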